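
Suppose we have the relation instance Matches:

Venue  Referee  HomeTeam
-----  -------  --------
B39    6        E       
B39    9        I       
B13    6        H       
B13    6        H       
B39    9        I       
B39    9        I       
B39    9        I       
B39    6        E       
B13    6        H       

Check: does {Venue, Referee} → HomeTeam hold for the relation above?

Yes

(Venue=B39, Referee=6): 2 rows → HomeTeam = E, E ✓
(Venue=B39, Referee=9): 4 rows → HomeTeam = I, I, I, I ✓
(Venue=B13, Referee=6): 3 rows → HomeTeam = H, H, H ✓
Every {Venue, Referee} value is associated with a single HomeTeam value, so {Venue, Referee} → HomeTeam holds.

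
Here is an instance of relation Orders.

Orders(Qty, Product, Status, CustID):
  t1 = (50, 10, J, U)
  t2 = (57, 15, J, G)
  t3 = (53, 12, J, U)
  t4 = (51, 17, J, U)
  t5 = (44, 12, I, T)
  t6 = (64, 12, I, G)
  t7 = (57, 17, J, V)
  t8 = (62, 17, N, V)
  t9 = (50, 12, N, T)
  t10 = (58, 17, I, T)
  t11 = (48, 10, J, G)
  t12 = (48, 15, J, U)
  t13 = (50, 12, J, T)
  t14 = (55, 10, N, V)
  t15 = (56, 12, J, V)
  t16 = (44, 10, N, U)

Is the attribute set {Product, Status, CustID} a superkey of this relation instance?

All 16 rows have distinct {Product, Status, CustID} values, so {Product, Status, CustID} → (all attributes) holds and {Product, Status, CustID} is a superkey.

Yes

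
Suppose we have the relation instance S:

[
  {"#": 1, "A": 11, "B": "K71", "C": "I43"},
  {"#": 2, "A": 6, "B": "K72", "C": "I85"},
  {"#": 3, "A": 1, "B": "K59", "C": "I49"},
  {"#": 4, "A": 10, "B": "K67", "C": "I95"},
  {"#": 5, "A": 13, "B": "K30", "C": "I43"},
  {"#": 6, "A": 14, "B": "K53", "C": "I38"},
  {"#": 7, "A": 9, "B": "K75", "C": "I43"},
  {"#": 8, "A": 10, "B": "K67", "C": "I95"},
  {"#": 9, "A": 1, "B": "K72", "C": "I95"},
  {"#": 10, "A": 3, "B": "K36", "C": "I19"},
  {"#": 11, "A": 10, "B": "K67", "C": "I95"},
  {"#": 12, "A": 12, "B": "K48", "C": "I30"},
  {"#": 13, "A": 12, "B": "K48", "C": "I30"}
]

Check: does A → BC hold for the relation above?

A=11: row 1 → {B,C} = (K71, I43) ✓
A=6: row 2 → {B,C} = (K72, I85) ✓
A=1: rows 3, 9 → {B,C} takes values {(K59, I49), (K72, I95)} — violation
A=10: rows 4, 8, 11 → {B,C} = (K67, I95), (K67, I95), (K67, I95) ✓
A=13: row 5 → {B,C} = (K30, I43) ✓
A=14: row 6 → {B,C} = (K53, I38) ✓
A=9: row 7 → {B,C} = (K75, I43) ✓
A=3: row 10 → {B,C} = (K36, I19) ✓
A=12: rows 12, 13 → {B,C} = (K48, I30), (K48, I30) ✓
Two rows agree on A but differ on BC, so A → BC does not hold.

No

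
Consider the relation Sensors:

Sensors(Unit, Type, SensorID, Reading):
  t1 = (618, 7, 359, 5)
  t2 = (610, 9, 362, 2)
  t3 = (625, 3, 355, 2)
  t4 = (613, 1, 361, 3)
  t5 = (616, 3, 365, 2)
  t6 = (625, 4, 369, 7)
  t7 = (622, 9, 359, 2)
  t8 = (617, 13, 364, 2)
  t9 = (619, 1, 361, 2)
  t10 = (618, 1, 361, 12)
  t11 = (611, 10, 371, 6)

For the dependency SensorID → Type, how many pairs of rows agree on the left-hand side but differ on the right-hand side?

1

SensorID=359: violating pairs (1,7) — 1 pair.
SensorID=361: all 3 rows agree on Type — 0 pairs.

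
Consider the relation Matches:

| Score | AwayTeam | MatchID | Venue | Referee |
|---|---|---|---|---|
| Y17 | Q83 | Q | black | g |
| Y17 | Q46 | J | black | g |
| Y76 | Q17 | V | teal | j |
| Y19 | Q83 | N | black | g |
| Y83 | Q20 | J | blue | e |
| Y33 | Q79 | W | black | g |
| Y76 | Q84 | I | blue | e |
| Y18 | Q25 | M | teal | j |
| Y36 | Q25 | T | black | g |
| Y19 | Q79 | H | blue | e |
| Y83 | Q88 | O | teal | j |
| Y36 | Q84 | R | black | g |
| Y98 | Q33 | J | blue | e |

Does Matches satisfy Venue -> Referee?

Venue=black: 6 rows → Referee = g, g, g, g, g, g ✓
Venue=teal: 3 rows → Referee = j, j, j ✓
Venue=blue: 4 rows → Referee = e, e, e, e ✓
Every Venue value is associated with a single Referee value, so Venue -> Referee holds.

Yes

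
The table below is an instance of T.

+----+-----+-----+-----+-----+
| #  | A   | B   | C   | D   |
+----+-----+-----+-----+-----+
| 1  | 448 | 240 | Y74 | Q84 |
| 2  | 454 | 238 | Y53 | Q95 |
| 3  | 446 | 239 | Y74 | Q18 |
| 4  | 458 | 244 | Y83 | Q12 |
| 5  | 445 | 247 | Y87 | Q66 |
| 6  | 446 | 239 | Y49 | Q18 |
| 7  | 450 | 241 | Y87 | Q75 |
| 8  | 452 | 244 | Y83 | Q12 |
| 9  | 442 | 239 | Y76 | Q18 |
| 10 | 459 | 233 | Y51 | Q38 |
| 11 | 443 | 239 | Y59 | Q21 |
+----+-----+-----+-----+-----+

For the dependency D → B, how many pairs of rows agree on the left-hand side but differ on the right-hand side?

0

D=Q18: all 3 rows agree on B — 0 pairs.
D=Q12: all 2 rows agree on B — 0 pairs.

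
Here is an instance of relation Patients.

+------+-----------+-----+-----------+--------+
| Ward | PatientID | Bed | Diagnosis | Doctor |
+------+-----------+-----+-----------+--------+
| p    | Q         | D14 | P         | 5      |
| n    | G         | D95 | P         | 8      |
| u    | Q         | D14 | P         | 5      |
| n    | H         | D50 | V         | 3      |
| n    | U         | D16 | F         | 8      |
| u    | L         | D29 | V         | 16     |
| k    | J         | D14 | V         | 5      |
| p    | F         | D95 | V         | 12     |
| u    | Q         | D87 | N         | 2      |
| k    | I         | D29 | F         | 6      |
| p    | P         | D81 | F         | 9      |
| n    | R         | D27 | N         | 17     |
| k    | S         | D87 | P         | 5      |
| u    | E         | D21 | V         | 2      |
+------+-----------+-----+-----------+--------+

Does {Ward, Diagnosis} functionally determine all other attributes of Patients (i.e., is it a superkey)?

Two distinct rows share (Ward=u, Diagnosis=V), so {Ward, Diagnosis} does not determine every attribute — not a superkey.

No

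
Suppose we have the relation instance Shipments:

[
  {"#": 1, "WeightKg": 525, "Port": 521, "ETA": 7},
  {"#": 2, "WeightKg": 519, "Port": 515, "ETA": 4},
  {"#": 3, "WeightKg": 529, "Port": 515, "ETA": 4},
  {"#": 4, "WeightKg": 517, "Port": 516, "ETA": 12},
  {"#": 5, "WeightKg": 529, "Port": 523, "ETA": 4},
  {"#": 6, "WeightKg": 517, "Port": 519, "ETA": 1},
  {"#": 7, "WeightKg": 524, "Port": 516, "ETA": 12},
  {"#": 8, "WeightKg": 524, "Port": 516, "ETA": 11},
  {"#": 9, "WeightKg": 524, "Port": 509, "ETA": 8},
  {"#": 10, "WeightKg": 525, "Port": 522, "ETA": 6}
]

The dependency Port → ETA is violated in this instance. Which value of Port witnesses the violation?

Port=521: row 1 → ETA = 7 ✓
Port=515: rows 2, 3 → ETA = 4, 4 ✓
Port=516: rows 4, 7, 8 → ETA takes values {12, 11} — violation
Port=523: row 5 → ETA = 4 ✓
Port=519: row 6 → ETA = 1 ✓
Port=509: row 9 → ETA = 8 ✓
Port=522: row 10 → ETA = 6 ✓
The only Port value with inconsistent ETA is Port=516.

516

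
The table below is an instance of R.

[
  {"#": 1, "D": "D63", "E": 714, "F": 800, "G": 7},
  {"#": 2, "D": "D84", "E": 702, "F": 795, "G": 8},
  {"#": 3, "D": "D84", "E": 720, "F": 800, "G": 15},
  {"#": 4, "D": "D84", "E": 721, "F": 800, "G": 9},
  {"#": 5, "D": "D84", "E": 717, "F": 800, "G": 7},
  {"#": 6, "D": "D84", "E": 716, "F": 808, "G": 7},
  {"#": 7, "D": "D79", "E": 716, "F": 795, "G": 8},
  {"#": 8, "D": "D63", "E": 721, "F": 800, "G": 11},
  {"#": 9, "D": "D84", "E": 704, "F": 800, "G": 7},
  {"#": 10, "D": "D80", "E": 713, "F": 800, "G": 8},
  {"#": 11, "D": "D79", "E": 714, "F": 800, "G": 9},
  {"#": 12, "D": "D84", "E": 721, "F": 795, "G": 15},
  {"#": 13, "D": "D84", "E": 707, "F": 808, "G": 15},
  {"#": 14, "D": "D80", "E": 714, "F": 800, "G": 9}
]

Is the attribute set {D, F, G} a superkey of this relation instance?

No

Rows 5 and 9 have the same {D, F, G} value (D=D84, F=800, G=7) but are distinct tuples, so {D, F, G} does not determine every attribute — not a superkey.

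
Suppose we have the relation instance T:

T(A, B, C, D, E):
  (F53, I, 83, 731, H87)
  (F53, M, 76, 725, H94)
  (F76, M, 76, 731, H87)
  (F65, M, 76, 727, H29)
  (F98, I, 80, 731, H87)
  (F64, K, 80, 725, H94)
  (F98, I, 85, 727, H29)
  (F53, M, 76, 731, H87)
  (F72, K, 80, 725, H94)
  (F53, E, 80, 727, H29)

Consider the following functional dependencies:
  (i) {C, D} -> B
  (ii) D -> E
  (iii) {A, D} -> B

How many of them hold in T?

(i) {C, D} -> B: every LHS value maps to a single RHS value — holds.
(ii) D -> E: every LHS value maps to a single RHS value — holds.
(iii) {A, D} -> B: (A=F53, D=731): 2 rows → B takes values {I, M} — violation — fails.
2 of the 3 dependencies hold.

2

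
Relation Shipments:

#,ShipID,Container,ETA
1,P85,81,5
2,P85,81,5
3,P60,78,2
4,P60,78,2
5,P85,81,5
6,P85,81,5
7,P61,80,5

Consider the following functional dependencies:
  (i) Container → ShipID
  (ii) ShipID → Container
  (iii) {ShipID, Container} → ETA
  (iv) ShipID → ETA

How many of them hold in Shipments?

4

(i) Container → ShipID: every LHS value maps to a single RHS value — holds.
(ii) ShipID → Container: every LHS value maps to a single RHS value — holds.
(iii) {ShipID, Container} → ETA: every LHS value maps to a single RHS value — holds.
(iv) ShipID → ETA: every LHS value maps to a single RHS value — holds.
4 of the 4 dependencies hold.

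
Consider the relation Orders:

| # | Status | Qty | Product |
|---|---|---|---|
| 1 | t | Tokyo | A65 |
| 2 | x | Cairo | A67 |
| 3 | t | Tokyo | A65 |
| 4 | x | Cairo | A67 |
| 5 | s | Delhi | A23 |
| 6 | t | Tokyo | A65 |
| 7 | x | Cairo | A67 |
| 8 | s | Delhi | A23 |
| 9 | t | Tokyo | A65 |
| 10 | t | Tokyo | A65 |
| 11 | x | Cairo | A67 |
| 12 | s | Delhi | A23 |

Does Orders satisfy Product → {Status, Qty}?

Yes

Product=A65: rows 1, 3, 6, 9, 10 → {Status,Qty} = (t, Tokyo), (t, Tokyo), (t, Tokyo), (t, Tokyo), (t, Tokyo) ✓
Product=A67: rows 2, 4, 7, 11 → {Status,Qty} = (x, Cairo), (x, Cairo), (x, Cairo), (x, Cairo) ✓
Product=A23: rows 5, 8, 12 → {Status,Qty} = (s, Delhi), (s, Delhi), (s, Delhi) ✓
Every Product value is associated with a single {Status, Qty} value, so Product → {Status, Qty} holds.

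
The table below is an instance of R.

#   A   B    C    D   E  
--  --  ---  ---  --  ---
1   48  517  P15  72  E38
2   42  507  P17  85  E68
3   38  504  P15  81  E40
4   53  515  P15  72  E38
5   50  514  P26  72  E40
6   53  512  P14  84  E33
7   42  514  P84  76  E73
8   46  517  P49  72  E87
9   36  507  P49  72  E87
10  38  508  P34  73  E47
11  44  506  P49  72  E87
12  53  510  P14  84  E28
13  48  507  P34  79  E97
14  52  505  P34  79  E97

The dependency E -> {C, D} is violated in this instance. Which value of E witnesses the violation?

E40

E=E38: rows 1, 4 → {C,D} = (P15, 72), (P15, 72) ✓
E=E68: row 2 → {C,D} = (P17, 85) ✓
E=E40: rows 3, 5 → {C,D} takes values {(P15, 81), (P26, 72)} — violation
E=E33: row 6 → {C,D} = (P14, 84) ✓
E=E73: row 7 → {C,D} = (P84, 76) ✓
E=E87: rows 8, 9, 11 → {C,D} = (P49, 72), (P49, 72), (P49, 72) ✓
E=E47: row 10 → {C,D} = (P34, 73) ✓
E=E28: row 12 → {C,D} = (P14, 84) ✓
E=E97: rows 13, 14 → {C,D} = (P34, 79), (P34, 79) ✓
The only E value with inconsistent RHS is E=E40.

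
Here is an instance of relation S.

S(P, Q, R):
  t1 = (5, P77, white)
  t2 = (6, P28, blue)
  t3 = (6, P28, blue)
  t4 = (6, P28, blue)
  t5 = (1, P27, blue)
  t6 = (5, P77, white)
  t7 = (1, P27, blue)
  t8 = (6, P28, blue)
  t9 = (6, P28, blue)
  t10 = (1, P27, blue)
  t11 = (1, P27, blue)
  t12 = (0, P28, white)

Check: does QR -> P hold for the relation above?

Yes

(Q=P77, R=white): rows 1, 6 → P = 5, 5 ✓
(Q=P28, R=blue): rows 2, 3, 4, 8, 9 → P = 6, 6, 6, 6, 6 ✓
(Q=P27, R=blue): rows 5, 7, 10, 11 → P = 1, 1, 1, 1 ✓
(Q=P28, R=white): row 12 → P = 0 ✓
Every QR value is associated with a single P value, so QR -> P holds.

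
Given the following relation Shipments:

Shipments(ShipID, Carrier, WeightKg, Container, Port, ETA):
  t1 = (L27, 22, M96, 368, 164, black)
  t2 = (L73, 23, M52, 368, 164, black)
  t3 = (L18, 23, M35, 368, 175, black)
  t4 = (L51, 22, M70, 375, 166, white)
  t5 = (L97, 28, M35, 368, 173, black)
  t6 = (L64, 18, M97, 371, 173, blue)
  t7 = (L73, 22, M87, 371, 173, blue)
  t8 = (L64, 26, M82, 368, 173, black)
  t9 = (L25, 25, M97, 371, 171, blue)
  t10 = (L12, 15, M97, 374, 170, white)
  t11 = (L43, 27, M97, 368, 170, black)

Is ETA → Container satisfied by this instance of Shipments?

No

ETA=black: rows 1, 2, 3, 5, 8, 11 → Container = 368, 368, 368, 368, 368, 368 ✓
ETA=white: rows 4, 10 → Container takes values {375, 374} — violation
ETA=blue: rows 6, 7, 9 → Container = 371, 371, 371 ✓
Two rows agree on ETA but differ on Container, so ETA → Container does not hold.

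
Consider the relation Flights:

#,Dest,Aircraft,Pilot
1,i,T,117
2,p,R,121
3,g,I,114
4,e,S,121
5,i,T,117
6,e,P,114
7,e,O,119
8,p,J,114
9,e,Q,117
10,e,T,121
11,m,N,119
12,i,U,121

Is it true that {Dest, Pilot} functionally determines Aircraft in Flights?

No

(Dest=i, Pilot=117): rows 1, 5 → Aircraft = T, T ✓
(Dest=p, Pilot=121): row 2 → Aircraft = R ✓
(Dest=g, Pilot=114): row 3 → Aircraft = I ✓
(Dest=e, Pilot=121): rows 4, 10 → Aircraft takes values {S, T} — violation
(Dest=e, Pilot=114): row 6 → Aircraft = P ✓
(Dest=e, Pilot=119): row 7 → Aircraft = O ✓
(Dest=p, Pilot=114): row 8 → Aircraft = J ✓
(Dest=e, Pilot=117): row 9 → Aircraft = Q ✓
(Dest=m, Pilot=119): row 11 → Aircraft = N ✓
(Dest=i, Pilot=121): row 12 → Aircraft = U ✓
Two rows agree on {Dest, Pilot} but differ on Aircraft, so {Dest, Pilot} → Aircraft does not hold.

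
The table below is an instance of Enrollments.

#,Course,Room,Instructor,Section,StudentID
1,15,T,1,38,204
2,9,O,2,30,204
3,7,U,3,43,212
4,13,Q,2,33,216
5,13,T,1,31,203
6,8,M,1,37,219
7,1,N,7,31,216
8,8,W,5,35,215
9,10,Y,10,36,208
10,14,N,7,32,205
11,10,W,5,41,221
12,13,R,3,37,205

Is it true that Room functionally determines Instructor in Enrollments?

Yes

Room=T: rows 1, 5 → Instructor = 1, 1 ✓
Room=O: row 2 → Instructor = 2 ✓
Room=U: row 3 → Instructor = 3 ✓
Room=Q: row 4 → Instructor = 2 ✓
Room=M: row 6 → Instructor = 1 ✓
Room=N: rows 7, 10 → Instructor = 7, 7 ✓
Room=W: rows 8, 11 → Instructor = 5, 5 ✓
Room=Y: row 9 → Instructor = 10 ✓
Room=R: row 12 → Instructor = 3 ✓
Every Room value is associated with a single Instructor value, so Room → Instructor holds.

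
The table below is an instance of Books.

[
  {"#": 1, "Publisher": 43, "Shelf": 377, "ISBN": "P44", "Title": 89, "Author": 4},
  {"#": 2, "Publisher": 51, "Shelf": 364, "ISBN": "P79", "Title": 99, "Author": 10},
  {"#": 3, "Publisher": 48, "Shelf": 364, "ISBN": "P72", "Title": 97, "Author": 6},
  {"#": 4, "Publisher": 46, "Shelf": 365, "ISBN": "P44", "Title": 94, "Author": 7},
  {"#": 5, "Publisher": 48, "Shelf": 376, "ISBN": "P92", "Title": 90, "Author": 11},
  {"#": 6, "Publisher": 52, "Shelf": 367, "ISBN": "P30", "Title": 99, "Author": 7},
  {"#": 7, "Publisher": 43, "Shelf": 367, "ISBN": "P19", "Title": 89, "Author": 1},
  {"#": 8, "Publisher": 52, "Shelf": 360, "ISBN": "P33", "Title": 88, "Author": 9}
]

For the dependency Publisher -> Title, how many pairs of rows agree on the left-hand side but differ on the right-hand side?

2

Publisher=43: all 2 rows agree on Title — 0 pairs.
Publisher=48: violating pairs (3,5) — 1 pair.
Publisher=52: violating pairs (6,8) — 1 pair.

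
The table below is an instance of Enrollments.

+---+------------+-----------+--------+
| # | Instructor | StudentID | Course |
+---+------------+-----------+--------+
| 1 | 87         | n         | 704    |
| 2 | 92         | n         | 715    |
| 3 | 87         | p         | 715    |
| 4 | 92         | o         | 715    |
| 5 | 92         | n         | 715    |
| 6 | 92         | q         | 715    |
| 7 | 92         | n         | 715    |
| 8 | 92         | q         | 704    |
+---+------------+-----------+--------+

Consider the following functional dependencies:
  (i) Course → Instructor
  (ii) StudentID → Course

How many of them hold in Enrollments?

(i) Course → Instructor: Course=704: rows 1, 8 → Instructor takes values {87, 92} — violation; Course=715: rows 2, 3, 4, 5, 6, 7 → Instructor takes values {92, 87} — violation — fails.
(ii) StudentID → Course: StudentID=n: rows 1, 2, 5, 7 → Course takes values {704, 715} — violation; StudentID=q: rows 6, 8 → Course takes values {715, 704} — violation — fails.
None of the 2 dependencies hold.

0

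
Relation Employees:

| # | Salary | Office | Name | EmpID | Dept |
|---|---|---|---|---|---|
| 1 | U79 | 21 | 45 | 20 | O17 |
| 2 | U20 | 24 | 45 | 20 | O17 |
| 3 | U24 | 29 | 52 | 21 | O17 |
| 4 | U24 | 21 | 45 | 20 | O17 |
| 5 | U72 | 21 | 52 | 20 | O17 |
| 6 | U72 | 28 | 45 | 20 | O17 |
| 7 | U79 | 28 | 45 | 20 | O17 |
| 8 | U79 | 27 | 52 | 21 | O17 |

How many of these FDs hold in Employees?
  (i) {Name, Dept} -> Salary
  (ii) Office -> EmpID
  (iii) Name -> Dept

2

(i) {Name, Dept} -> Salary: (Name=45, Dept=O17): rows 1, 2, 4, 6, 7 → Salary takes values {U79, U20, U24, U72} — violation; (Name=52, Dept=O17): rows 3, 5, 8 → Salary takes values {U24, U72, U79} — violation — fails.
(ii) Office -> EmpID: every LHS value maps to a single RHS value — holds.
(iii) Name -> Dept: every LHS value maps to a single RHS value — holds.
2 of the 3 dependencies hold.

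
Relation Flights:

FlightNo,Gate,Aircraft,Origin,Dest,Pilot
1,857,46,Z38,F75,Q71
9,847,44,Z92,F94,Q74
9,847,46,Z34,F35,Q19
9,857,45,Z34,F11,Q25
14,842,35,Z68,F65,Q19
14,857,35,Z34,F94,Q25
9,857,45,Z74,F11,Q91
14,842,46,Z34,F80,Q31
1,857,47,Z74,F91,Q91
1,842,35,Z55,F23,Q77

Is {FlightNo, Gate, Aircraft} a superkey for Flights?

Two distinct rows share (FlightNo=9, Gate=857, Aircraft=45), so {FlightNo, Gate, Aircraft} does not determine every attribute — not a superkey.

No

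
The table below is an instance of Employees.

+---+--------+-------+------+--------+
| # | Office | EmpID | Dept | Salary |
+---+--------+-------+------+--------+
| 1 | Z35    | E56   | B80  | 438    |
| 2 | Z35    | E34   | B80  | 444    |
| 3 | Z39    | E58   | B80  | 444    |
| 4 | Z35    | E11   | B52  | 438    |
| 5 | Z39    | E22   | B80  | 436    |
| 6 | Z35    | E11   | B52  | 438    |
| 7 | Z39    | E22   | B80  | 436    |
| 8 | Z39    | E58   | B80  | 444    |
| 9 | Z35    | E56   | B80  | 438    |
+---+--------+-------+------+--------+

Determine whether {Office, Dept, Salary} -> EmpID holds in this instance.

Yes

(Office=Z35, Dept=B80, Salary=438): rows 1, 9 → EmpID = E56, E56 ✓
(Office=Z35, Dept=B80, Salary=444): row 2 → EmpID = E34 ✓
(Office=Z39, Dept=B80, Salary=444): rows 3, 8 → EmpID = E58, E58 ✓
(Office=Z35, Dept=B52, Salary=438): rows 4, 6 → EmpID = E11, E11 ✓
(Office=Z39, Dept=B80, Salary=436): rows 5, 7 → EmpID = E22, E22 ✓
Every {Office, Dept, Salary} value is associated with a single EmpID value, so {Office, Dept, Salary} -> EmpID holds.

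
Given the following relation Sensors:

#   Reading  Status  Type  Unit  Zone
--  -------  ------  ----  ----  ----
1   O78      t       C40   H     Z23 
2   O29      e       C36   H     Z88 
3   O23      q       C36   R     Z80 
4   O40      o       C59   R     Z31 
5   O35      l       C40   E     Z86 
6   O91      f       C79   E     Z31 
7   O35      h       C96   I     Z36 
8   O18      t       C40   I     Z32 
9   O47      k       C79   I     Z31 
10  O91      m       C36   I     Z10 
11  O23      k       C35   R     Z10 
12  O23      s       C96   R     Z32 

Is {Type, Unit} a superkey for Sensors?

All 12 rows have distinct {Type, Unit} values, so {Type, Unit} → (all attributes) holds and {Type, Unit} is a superkey.

Yes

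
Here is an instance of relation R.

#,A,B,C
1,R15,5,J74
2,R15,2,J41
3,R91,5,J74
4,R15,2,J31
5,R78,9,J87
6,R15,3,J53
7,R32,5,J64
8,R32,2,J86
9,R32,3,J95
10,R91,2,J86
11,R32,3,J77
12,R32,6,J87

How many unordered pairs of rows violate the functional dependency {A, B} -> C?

2

(A=R15, B=2): violating pairs (2,4) — 1 pair.
(A=R32, B=3): violating pairs (9,11) — 1 pair.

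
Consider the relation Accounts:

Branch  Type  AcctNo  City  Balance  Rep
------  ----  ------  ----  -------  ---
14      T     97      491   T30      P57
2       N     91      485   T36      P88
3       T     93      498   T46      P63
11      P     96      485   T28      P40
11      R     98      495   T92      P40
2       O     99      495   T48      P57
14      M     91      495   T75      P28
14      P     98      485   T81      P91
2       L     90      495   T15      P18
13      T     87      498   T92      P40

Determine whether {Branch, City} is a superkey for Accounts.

No

Two distinct rows share (Branch=2, City=495), so {Branch, City} does not determine every attribute — not a superkey.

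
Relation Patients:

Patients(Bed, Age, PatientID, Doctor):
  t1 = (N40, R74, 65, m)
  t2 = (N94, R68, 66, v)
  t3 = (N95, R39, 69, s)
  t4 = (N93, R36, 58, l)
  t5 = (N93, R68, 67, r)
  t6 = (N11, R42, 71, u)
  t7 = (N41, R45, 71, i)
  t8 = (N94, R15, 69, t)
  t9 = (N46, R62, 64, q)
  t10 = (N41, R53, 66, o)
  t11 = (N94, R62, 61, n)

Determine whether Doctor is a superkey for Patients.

All 11 rows have distinct Doctor values, so Doctor → (all attributes) holds and Doctor is a superkey.

Yes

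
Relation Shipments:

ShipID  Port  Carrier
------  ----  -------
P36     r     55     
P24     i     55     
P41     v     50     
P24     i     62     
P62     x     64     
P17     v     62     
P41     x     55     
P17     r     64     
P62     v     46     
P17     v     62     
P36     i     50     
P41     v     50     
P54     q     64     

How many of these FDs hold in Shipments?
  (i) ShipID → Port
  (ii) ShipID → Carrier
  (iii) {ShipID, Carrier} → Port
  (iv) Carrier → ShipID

1

(i) ShipID → Port: ShipID=P36: 2 rows → Port takes values {r, i} — violation; ShipID=P41: 3 rows → Port takes values {v, x} — violation; ShipID=P62: 2 rows → Port takes values {x, v} — violation; ShipID=P17: 3 rows → Port takes values {v, r} — violation — fails.
(ii) ShipID → Carrier: ShipID=P36: 2 rows → Carrier takes values {55, 50} — violation; ShipID=P24: 2 rows → Carrier takes values {55, 62} — violation; ShipID=P41: 3 rows → Carrier takes values {50, 55} — violation; ShipID=P62: 2 rows → Carrier takes values {64, 46} — violation; ShipID=P17: 3 rows → Carrier takes values {62, 64} — violation — fails.
(iii) {ShipID, Carrier} → Port: every LHS value maps to a single RHS value — holds.
(iv) Carrier → ShipID: Carrier=55: 3 rows → ShipID takes values {P36, P24, P41} — violation; Carrier=50: 3 rows → ShipID takes values {P41, P36} — violation; Carrier=62: 3 rows → ShipID takes values {P24, P17} — violation; Carrier=64: 3 rows → ShipID takes values {P62, P17, P54} — violation — fails.
1 of the 4 dependencies holds.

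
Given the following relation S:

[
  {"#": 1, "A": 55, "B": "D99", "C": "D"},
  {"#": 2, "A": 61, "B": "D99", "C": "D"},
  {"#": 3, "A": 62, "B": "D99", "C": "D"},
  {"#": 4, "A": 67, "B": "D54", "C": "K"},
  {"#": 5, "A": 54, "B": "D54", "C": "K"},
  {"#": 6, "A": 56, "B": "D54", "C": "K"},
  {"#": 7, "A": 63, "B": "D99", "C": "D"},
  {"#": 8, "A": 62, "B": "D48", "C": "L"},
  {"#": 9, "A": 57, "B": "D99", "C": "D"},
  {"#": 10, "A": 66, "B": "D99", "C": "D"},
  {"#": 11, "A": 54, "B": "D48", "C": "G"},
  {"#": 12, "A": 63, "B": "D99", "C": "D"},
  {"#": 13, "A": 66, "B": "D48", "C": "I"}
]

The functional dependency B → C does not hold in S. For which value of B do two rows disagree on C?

D48

B=D99: rows 1, 2, 3, 7, 9, 10, 12 → C = D, D, D, D, D, D, D ✓
B=D54: rows 4, 5, 6 → C = K, K, K ✓
B=D48: rows 8, 11, 13 → C takes values {L, G, I} — violation
The only B value with inconsistent C is B=D48.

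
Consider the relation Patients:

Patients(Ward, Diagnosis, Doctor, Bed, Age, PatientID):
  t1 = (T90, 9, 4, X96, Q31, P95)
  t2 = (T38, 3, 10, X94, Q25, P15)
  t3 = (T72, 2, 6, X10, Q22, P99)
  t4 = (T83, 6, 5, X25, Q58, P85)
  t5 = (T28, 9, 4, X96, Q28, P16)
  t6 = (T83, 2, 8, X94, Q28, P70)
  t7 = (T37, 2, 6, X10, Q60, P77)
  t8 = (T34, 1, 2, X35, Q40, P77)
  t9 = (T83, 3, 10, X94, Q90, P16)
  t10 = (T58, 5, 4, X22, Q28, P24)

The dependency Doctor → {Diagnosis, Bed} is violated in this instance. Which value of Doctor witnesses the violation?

Doctor=4: rows 1, 5, 10 → {Diagnosis,Bed} takes values {(9, X96), (5, X22)} — violation
Doctor=10: rows 2, 9 → {Diagnosis,Bed} = (3, X94), (3, X94) ✓
Doctor=6: rows 3, 7 → {Diagnosis,Bed} = (2, X10), (2, X10) ✓
Doctor=5: row 4 → {Diagnosis,Bed} = (6, X25) ✓
Doctor=8: row 6 → {Diagnosis,Bed} = (2, X94) ✓
Doctor=2: row 8 → {Diagnosis,Bed} = (1, X35) ✓
The only Doctor value with inconsistent RHS is Doctor=4.

4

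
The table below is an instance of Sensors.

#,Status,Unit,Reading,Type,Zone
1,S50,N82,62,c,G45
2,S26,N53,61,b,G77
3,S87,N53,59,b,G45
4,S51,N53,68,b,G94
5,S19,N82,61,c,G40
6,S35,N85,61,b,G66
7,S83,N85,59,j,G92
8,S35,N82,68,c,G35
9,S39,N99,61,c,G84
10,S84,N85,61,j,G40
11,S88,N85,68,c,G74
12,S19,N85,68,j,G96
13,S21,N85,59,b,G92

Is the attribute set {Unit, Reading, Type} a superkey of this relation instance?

Yes

All 13 rows have distinct {Unit, Reading, Type} values, so {Unit, Reading, Type} → (all attributes) holds and {Unit, Reading, Type} is a superkey.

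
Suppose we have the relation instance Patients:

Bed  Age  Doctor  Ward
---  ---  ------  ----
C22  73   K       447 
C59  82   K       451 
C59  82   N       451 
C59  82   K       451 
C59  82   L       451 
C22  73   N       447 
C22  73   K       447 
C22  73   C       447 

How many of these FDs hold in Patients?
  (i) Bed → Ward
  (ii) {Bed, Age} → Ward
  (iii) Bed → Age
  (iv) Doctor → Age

3

(i) Bed → Ward: every LHS value maps to a single RHS value — holds.
(ii) {Bed, Age} → Ward: every LHS value maps to a single RHS value — holds.
(iii) Bed → Age: every LHS value maps to a single RHS value — holds.
(iv) Doctor → Age: Doctor=K: 4 rows → Age takes values {73, 82} — violation; Doctor=N: 2 rows → Age takes values {82, 73} — violation — fails.
3 of the 4 dependencies hold.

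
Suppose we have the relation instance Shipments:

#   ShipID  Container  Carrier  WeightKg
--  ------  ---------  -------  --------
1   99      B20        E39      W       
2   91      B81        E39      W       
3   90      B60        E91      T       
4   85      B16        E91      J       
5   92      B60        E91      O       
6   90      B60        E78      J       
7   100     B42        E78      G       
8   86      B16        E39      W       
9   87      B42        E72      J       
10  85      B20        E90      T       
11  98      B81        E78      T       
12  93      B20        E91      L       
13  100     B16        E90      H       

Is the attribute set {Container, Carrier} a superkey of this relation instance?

Rows 3 and 5 have the same {Container, Carrier} value (Container=B60, Carrier=E91) but are distinct tuples, so {Container, Carrier} does not determine every attribute — not a superkey.

No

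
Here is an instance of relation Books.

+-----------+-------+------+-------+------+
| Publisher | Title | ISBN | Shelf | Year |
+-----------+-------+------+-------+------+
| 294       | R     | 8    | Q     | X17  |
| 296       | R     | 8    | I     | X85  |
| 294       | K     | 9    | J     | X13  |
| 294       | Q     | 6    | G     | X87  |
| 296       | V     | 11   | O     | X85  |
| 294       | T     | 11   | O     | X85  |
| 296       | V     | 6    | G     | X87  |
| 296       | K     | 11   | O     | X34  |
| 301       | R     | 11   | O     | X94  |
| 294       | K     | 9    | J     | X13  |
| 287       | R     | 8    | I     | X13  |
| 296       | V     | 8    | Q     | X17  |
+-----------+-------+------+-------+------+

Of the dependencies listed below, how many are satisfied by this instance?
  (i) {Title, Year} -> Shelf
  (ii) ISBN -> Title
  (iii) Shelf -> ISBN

(i) {Title, Year} -> Shelf: every LHS value maps to a single RHS value — holds.
(ii) ISBN -> Title: ISBN=8: 4 rows → Title takes values {R, V} — violation; ISBN=6: 2 rows → Title takes values {Q, V} — violation; ISBN=11: 4 rows → Title takes values {V, T, K, R} — violation — fails.
(iii) Shelf -> ISBN: every LHS value maps to a single RHS value — holds.
2 of the 3 dependencies hold.

2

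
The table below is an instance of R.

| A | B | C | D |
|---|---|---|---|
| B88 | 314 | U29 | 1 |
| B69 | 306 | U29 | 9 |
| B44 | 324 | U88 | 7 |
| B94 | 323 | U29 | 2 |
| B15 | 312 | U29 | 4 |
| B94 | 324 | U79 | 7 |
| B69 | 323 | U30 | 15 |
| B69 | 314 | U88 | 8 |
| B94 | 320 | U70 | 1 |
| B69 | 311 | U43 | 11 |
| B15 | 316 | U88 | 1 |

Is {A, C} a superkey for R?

Yes

All 11 rows have distinct {A, C} values, so {A, C} → (all attributes) holds and {A, C} is a superkey.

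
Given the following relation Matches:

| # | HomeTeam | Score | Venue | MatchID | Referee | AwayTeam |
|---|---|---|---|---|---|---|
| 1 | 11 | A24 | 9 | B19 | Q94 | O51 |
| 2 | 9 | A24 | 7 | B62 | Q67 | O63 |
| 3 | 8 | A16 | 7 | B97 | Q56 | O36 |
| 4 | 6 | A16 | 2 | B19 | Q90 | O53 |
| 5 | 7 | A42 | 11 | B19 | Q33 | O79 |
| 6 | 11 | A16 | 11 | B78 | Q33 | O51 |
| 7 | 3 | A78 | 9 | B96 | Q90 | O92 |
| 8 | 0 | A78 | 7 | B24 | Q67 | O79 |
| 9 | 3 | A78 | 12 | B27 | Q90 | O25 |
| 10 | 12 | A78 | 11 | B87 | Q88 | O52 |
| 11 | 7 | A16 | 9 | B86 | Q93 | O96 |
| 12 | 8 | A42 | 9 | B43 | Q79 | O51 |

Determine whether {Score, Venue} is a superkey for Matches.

All 12 rows have distinct {Score, Venue} values, so {Score, Venue} → (all attributes) holds and {Score, Venue} is a superkey.

Yes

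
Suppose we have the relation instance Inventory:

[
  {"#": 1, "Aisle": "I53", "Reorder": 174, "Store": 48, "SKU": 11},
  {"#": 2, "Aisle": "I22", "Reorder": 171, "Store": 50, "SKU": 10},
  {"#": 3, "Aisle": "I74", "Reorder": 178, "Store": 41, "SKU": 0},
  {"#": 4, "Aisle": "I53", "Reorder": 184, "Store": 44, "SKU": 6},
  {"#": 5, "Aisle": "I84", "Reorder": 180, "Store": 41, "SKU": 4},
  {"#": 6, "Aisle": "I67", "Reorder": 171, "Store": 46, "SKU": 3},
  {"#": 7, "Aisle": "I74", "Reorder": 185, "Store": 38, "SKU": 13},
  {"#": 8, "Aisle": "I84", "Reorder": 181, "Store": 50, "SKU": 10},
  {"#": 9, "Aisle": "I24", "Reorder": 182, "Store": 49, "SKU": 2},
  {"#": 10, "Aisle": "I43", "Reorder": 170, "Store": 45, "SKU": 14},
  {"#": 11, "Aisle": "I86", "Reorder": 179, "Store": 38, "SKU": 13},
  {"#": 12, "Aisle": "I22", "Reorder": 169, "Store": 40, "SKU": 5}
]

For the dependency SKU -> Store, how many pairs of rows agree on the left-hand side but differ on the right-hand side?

0

SKU=10: all 2 rows agree on Store — 0 pairs.
SKU=13: all 2 rows agree on Store — 0 pairs.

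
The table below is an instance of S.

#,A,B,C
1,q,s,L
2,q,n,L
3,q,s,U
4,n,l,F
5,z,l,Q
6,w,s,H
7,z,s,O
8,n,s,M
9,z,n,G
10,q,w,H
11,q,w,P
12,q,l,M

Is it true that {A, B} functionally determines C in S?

No

(A=q, B=s): rows 1, 3 → C takes values {L, U} — violation
(A=q, B=n): row 2 → C = L ✓
(A=n, B=l): row 4 → C = F ✓
(A=z, B=l): row 5 → C = Q ✓
(A=w, B=s): row 6 → C = H ✓
(A=z, B=s): row 7 → C = O ✓
(A=n, B=s): row 8 → C = M ✓
(A=z, B=n): row 9 → C = G ✓
(A=q, B=w): rows 10, 11 → C takes values {H, P} — violation
(A=q, B=l): row 12 → C = M ✓
Two rows agree on {A, B} but differ on C, so {A, B} → C does not hold.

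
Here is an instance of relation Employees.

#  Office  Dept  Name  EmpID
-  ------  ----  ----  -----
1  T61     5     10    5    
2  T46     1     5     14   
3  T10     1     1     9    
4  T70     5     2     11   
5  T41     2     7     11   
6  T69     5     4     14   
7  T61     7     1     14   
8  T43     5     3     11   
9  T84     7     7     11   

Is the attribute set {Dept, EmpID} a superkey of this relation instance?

No

Rows 4 and 8 have the same {Dept, EmpID} value (Dept=5, EmpID=11) but are distinct tuples, so {Dept, EmpID} does not determine every attribute — not a superkey.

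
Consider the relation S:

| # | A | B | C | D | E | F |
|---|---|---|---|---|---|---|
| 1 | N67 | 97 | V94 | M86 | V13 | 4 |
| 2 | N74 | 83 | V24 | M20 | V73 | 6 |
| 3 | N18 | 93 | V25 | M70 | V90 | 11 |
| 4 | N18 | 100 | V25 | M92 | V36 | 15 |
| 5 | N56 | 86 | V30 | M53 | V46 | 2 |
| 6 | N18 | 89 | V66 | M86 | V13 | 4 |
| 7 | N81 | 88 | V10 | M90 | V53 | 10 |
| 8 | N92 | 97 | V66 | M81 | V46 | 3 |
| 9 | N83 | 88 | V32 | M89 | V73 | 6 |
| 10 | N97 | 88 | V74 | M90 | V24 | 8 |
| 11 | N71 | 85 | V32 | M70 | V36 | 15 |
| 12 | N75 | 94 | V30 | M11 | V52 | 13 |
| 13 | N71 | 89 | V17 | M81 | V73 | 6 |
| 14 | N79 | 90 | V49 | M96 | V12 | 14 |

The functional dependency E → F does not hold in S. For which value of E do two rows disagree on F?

E=V13: rows 1, 6 → F = 4, 4 ✓
E=V73: rows 2, 9, 13 → F = 6, 6, 6 ✓
E=V90: row 3 → F = 11 ✓
E=V36: rows 4, 11 → F = 15, 15 ✓
E=V46: rows 5, 8 → F takes values {2, 3} — violation
E=V53: row 7 → F = 10 ✓
E=V24: row 10 → F = 8 ✓
E=V52: row 12 → F = 13 ✓
E=V12: row 14 → F = 14 ✓
The only E value with inconsistent F is E=V46.

V46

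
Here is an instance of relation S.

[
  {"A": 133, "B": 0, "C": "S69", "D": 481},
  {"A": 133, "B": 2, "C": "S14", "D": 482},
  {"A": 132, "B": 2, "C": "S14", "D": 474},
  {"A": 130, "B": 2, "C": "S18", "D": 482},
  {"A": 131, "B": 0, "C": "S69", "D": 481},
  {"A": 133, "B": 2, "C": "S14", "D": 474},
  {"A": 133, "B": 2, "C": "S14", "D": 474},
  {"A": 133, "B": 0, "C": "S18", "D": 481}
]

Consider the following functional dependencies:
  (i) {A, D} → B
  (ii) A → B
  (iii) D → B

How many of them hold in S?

(i) {A, D} → B: every LHS value maps to a single RHS value — holds.
(ii) A → B: A=133: 5 rows → B takes values {0, 2} — violation — fails.
(iii) D → B: every LHS value maps to a single RHS value — holds.
2 of the 3 dependencies hold.

2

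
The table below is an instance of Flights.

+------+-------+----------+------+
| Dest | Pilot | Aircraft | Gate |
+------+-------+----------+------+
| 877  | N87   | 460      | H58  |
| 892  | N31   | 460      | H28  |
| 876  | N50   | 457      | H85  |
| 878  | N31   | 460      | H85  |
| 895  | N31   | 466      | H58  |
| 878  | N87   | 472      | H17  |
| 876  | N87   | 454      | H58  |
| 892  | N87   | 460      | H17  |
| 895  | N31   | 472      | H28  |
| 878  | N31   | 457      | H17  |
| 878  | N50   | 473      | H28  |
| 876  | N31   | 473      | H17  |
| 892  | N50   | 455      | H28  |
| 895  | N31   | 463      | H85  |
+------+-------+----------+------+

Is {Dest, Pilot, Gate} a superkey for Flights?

All 14 rows have distinct {Dest, Pilot, Gate} values, so {Dest, Pilot, Gate} → (all attributes) holds and {Dest, Pilot, Gate} is a superkey.

Yes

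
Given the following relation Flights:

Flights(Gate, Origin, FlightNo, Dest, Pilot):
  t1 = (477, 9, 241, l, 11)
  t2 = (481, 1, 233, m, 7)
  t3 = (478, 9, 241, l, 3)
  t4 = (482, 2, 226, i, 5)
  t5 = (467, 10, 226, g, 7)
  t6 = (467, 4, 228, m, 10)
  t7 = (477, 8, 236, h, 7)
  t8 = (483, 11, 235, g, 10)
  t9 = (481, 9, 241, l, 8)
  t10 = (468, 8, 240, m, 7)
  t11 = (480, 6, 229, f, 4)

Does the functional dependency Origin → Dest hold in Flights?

No

Origin=9: rows 1, 3, 9 → Dest = l, l, l ✓
Origin=1: row 2 → Dest = m ✓
Origin=2: row 4 → Dest = i ✓
Origin=10: row 5 → Dest = g ✓
Origin=4: row 6 → Dest = m ✓
Origin=8: rows 7, 10 → Dest takes values {h, m} — violation
Origin=11: row 8 → Dest = g ✓
Origin=6: row 11 → Dest = f ✓
Two rows agree on Origin but differ on Dest, so Origin → Dest does not hold.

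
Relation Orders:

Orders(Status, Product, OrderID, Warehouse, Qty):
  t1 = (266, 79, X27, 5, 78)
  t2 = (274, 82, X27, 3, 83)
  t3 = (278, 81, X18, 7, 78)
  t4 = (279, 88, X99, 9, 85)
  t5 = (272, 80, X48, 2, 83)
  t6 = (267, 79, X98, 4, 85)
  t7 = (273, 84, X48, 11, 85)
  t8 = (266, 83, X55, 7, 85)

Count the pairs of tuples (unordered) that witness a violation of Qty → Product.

8

Qty=78: violating pairs (1,3) — 1 pair.
Qty=83: violating pairs (2,5) — 1 pair.
Qty=85: violating pairs (4,6), (4,7), (4,8), (6,7), (6,8), (7,8) — 6 pairs.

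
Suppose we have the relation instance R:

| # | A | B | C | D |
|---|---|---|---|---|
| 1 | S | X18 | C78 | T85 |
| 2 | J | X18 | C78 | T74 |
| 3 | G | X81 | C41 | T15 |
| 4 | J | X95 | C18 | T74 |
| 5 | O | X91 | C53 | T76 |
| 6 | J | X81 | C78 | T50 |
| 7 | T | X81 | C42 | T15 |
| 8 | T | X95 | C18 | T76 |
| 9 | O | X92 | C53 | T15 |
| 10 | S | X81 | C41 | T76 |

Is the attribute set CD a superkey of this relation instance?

All 10 rows have distinct CD values, so CD → (all attributes) holds and CD is a superkey.

Yes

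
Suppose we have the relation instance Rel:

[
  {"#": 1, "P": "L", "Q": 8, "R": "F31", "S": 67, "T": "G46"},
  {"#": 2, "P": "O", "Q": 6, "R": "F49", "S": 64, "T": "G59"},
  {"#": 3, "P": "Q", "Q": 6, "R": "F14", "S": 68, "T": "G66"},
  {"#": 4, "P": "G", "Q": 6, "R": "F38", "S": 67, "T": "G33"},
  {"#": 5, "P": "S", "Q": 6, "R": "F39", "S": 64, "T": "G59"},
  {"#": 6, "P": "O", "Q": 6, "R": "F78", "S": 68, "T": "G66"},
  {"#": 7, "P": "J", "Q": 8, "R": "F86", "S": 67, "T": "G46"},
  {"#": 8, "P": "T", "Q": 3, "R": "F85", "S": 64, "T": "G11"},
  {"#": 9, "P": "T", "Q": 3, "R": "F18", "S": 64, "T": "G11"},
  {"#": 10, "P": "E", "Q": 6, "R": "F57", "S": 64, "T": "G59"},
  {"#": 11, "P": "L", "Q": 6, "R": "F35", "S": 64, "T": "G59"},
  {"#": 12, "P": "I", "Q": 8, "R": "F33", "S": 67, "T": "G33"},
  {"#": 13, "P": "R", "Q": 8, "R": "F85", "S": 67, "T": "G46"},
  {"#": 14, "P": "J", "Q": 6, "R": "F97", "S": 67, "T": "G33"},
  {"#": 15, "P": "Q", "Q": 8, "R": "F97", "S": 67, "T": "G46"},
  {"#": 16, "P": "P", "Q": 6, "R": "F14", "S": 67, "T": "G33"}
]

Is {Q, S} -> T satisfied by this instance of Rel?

(Q=8, S=67): rows 1, 7, 12, 13, 15 → T takes values {G46, G33} — violation
(Q=6, S=64): rows 2, 5, 10, 11 → T = G59, G59, G59, G59 ✓
(Q=6, S=68): rows 3, 6 → T = G66, G66 ✓
(Q=6, S=67): rows 4, 14, 16 → T = G33, G33, G33 ✓
(Q=3, S=64): rows 8, 9 → T = G11, G11 ✓
Two rows agree on {Q, S} but differ on T, so {Q, S} -> T does not hold.

No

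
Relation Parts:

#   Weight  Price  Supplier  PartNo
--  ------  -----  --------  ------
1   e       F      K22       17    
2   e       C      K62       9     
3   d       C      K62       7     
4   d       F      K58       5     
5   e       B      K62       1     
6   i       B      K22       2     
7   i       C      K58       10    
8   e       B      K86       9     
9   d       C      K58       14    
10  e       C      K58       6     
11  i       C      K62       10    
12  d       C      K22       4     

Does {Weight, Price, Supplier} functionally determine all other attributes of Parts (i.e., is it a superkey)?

All 12 rows have distinct {Weight, Price, Supplier} values, so {Weight, Price, Supplier} → (all attributes) holds and {Weight, Price, Supplier} is a superkey.

Yes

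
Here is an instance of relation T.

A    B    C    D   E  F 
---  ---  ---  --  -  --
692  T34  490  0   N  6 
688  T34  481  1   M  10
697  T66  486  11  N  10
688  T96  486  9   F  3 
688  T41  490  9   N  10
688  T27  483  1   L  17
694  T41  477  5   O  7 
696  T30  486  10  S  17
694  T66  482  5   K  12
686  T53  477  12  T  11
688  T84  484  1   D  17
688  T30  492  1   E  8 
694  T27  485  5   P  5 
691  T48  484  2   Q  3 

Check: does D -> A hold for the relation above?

Yes

D=0: 1 row → A = 692 ✓
D=1: 4 rows → A = 688, 688, 688, 688 ✓
D=11: 1 row → A = 697 ✓
D=9: 2 rows → A = 688, 688 ✓
D=5: 3 rows → A = 694, 694, 694 ✓
D=10: 1 row → A = 696 ✓
D=12: 1 row → A = 686 ✓
D=2: 1 row → A = 691 ✓
Every D value is associated with a single A value, so D -> A holds.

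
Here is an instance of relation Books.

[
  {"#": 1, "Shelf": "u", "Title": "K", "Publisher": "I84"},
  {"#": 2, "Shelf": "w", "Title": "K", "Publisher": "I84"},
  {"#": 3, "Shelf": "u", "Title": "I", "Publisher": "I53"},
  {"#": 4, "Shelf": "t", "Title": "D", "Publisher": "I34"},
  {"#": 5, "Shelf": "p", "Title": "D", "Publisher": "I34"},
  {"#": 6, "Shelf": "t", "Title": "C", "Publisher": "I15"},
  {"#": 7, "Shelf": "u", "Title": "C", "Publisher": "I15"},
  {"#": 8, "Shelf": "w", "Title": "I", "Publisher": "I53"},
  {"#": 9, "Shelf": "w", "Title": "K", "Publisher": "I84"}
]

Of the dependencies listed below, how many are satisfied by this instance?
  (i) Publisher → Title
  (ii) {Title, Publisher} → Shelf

1

(i) Publisher → Title: every LHS value maps to a single RHS value — holds.
(ii) {Title, Publisher} → Shelf: (Title=K, Publisher=I84): rows 1, 2, 9 → Shelf takes values {u, w} — violation; (Title=I, Publisher=I53): rows 3, 8 → Shelf takes values {u, w} — violation; (Title=D, Publisher=I34): rows 4, 5 → Shelf takes values {t, p} — violation; (Title=C, Publisher=I15): rows 6, 7 → Shelf takes values {t, u} — violation — fails.
1 of the 2 dependencies holds.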